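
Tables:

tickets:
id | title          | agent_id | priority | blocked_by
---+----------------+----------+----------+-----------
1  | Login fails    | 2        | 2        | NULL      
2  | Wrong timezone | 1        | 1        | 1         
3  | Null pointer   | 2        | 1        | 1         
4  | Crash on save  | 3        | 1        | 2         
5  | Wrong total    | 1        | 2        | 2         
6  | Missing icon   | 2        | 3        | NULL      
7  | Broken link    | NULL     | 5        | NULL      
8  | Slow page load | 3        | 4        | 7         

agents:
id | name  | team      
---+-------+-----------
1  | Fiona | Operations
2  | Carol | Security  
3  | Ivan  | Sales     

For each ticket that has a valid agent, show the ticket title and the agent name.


INNER JOIN keeps only tickets rows whose agent_id matches an id in agents. Walk through each ticket:
  - ticket 1 (Login fails): agent_id=2 -> matches Carol
  - ticket 2 (Wrong timezone): agent_id=1 -> matches Fiona
  - ticket 3 (Null pointer): agent_id=2 -> matches Carol
  - ticket 4 (Crash on save): agent_id=3 -> matches Ivan
  - ticket 5 (Wrong total): agent_id=1 -> matches Fiona
  - ticket 6 (Missing icon): agent_id=2 -> matches Carol
  - ticket 7 (Broken link): agent_id=NULL, no match -> dropped
  - ticket 8 (Slow page load): agent_id=3 -> matches Ivan
So 1 of 8 rows is dropped.

SQL:
SELECT a.title, b.name AS agent
FROM tickets a
INNER JOIN agents b ON a.agent_id = b.id

Result:
title          | agent
---------------+------
Login fails    | Carol
Wrong timezone | Fiona
Null pointer   | Carol
Crash on save  | Ivan 
Wrong total    | Fiona
Missing icon   | Carol
Slow page load | Ivan 


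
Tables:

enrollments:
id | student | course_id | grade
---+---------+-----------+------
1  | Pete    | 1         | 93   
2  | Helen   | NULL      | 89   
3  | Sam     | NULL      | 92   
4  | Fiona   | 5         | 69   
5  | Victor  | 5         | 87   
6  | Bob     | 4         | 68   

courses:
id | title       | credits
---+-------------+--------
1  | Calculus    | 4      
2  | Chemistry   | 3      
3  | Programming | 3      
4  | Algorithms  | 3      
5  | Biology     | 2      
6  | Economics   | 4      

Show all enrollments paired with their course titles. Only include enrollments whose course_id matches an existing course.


INNER JOIN keeps only enrollments rows whose course_id matches an id in courses. Walk through each enrollment:
  - enrollment 1 (Pete): course_id=1 -> matches Calculus
  - enrollment 2 (Helen): course_id=NULL, no match -> dropped
  - enrollment 3 (Sam): course_id=NULL, no match -> dropped
  - enrollment 4 (Fiona): course_id=5 -> matches Biology
  - enrollment 5 (Victor): course_id=5 -> matches Biology
  - enrollment 6 (Bob): course_id=4 -> matches Algorithms
So 2 of 6 rows are dropped.

SQL:
SELECT a.student, b.title AS course
FROM enrollments a
INNER JOIN courses b ON a.course_id = b.id

Result:
student | course    
--------+-----------
Pete    | Calculus  
Fiona   | Biology   
Victor  | Biology   
Bob     | Algorithms


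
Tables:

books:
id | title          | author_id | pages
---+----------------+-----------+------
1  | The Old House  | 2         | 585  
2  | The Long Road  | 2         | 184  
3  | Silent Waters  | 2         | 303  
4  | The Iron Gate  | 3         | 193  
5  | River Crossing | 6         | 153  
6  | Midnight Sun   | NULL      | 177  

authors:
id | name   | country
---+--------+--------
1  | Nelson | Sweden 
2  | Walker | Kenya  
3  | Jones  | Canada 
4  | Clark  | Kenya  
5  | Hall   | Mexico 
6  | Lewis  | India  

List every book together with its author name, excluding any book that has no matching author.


INNER JOIN keeps only books rows whose author_id matches an id in authors. Walk through each book:
  - book 1 (The Old House): author_id=2 -> matches Walker
  - book 2 (The Long Road): author_id=2 -> matches Walker
  - book 3 (Silent Waters): author_id=2 -> matches Walker
  - book 4 (The Iron Gate): author_id=3 -> matches Jones
  - book 5 (River Crossing): author_id=6 -> matches Lewis
  - book 6 (Midnight Sun): author_id=NULL, no match -> dropped
So 1 of 6 rows is dropped.

SQL:
SELECT a.title, b.name AS author
FROM books a
INNER JOIN authors b ON a.author_id = b.id

Result:
title          | author
---------------+-------
The Old House  | Walker
The Long Road  | Walker
Silent Waters  | Walker
The Iron Gate  | Jones 
River Crossing | Lewis 


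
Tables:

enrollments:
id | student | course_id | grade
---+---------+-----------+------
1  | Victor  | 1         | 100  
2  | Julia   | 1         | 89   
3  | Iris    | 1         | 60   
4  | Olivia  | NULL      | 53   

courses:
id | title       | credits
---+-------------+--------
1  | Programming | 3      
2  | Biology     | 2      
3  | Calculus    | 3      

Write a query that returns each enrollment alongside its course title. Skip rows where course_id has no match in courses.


INNER JOIN keeps only enrollments rows whose course_id matches an id in courses. Walk through each enrollment:
  - enrollment 1 (Victor): course_id=1 -> matches Programming
  - enrollment 2 (Julia): course_id=1 -> matches Programming
  - enrollment 3 (Iris): course_id=1 -> matches Programming
  - enrollment 4 (Olivia): course_id=NULL, no match -> dropped
So 1 of 4 rows is dropped.

SQL:
SELECT a.student, b.title AS course
FROM enrollments a
INNER JOIN courses b ON a.course_id = b.id

Result:
student | course     
--------+------------
Victor  | Programming
Julia   | Programming
Iris    | Programming


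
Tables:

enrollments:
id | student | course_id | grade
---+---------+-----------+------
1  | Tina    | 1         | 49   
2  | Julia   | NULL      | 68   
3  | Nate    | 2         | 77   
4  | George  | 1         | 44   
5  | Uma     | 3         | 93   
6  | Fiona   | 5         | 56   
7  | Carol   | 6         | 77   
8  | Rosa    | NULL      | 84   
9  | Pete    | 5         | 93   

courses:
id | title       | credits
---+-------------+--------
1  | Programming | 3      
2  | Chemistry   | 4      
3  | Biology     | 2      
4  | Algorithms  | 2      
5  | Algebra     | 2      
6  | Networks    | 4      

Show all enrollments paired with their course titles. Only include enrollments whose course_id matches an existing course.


INNER JOIN keeps only enrollments rows whose course_id matches an id in courses. Walk through each enrollment:
  - enrollment 1 (Tina): course_id=1 -> matches Programming
  - enrollment 2 (Julia): course_id=NULL, no match -> dropped
  - enrollment 3 (Nate): course_id=2 -> matches Chemistry
  - enrollment 4 (George): course_id=1 -> matches Programming
  - enrollment 5 (Uma): course_id=3 -> matches Biology
  - enrollment 6 (Fiona): course_id=5 -> matches Algebra
  - enrollment 7 (Carol): course_id=6 -> matches Networks
  - enrollment 8 (Rosa): course_id=NULL, no match -> dropped
  - enrollment 9 (Pete): course_id=5 -> matches Algebra
So 2 of 9 rows are dropped.

SQL:
SELECT a.student, b.title AS course
FROM enrollments a
INNER JOIN courses b ON a.course_id = b.id

Result:
student | course     
--------+------------
Tina    | Programming
Nate    | Chemistry  
George  | Programming
Uma     | Biology    
Fiona   | Algebra    
Carol   | Networks   
Pete    | Algebra    


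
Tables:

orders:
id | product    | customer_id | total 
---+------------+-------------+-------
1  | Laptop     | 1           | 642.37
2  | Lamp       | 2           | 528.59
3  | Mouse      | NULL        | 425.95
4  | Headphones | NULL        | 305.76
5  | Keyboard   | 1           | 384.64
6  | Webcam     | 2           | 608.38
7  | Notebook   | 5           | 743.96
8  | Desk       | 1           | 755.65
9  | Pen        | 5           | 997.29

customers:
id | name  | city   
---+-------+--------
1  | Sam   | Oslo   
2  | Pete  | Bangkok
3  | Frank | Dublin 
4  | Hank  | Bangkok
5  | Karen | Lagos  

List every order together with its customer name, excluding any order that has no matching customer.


INNER JOIN keeps only orders rows whose customer_id matches an id in customers. Walk through each order:
  - order 1 (Laptop): customer_id=1 -> matches Sam
  - order 2 (Lamp): customer_id=2 -> matches Pete
  - order 3 (Mouse): customer_id=NULL, no match -> dropped
  - order 4 (Headphones): customer_id=NULL, no match -> dropped
  - order 5 (Keyboard): customer_id=1 -> matches Sam
  - order 6 (Webcam): customer_id=2 -> matches Pete
  - order 7 (Notebook): customer_id=5 -> matches Karen
  - order 8 (Desk): customer_id=1 -> matches Sam
  - order 9 (Pen): customer_id=5 -> matches Karen
So 2 of 9 rows are dropped.

SQL:
SELECT a.product, b.name AS customer
FROM orders a
INNER JOIN customers b ON a.customer_id = b.id

Result:
product  | customer
---------+---------
Laptop   | Sam     
Lamp     | Pete    
Keyboard | Sam     
Webcam   | Pete    
Notebook | Karen   
Desk     | Sam     
Pen      | Karen   


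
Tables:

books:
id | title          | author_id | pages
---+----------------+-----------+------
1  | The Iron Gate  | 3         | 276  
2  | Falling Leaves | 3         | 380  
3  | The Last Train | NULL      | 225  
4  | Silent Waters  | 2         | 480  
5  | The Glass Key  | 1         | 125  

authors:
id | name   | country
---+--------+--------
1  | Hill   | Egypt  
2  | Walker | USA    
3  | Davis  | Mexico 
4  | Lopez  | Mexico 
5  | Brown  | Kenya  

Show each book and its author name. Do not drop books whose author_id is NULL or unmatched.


LEFT JOIN keeps every row from books (the left table); where author_id has no match in authors, the author columns become NULL. Walk through each book:
  - book 1 (The Iron Gate): author_id=3 -> matches Davis
  - book 2 (Falling Leaves): author_id=3 -> matches Davis
  - book 3 (The Last Train): author_id=NULL, no match -> kept with NULL
  - book 4 (Silent Waters): author_id=2 -> matches Walker
  - book 5 (The Glass Key): author_id=1 -> matches Hill
All 5 rows appear; 1 has NULL author.

SQL:
SELECT a.title, b.name AS author
FROM books a
LEFT JOIN authors b ON a.author_id = b.id

Result:
title          | author
---------------+-------
The Iron Gate  | Davis 
Falling Leaves | Davis 
The Last Train | NULL  
Silent Waters  | Walker
The Glass Key  | Hill  


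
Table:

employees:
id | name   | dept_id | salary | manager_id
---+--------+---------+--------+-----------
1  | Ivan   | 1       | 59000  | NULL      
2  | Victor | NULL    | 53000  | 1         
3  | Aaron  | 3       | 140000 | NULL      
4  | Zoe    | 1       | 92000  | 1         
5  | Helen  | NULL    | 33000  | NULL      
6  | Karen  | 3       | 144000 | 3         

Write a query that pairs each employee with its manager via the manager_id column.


This is a self-join: employees is joined to a second copy of itself, matching each row's manager_id to another row's id. Use LEFT JOIN so rows with manager_id=NULL are kept.
  - employee 1 (Ivan): manager_id=NULL -> NULL
  - employee 2 (Victor): manager_id=1 -> Ivan
  - employee 3 (Aaron): manager_id=NULL -> NULL
  - employee 4 (Zoe): manager_id=1 -> Ivan
  - employee 5 (Helen): manager_id=NULL -> NULL
  - employee 6 (Karen): manager_id=3 -> Aaron

SQL:
SELECT a.name AS item, b.name AS manager
FROM employees a
LEFT JOIN employees b ON a.manager_id = b.id

Result:
item   | manager
-------+--------
Ivan   | NULL   
Victor | Ivan   
Aaron  | NULL   
Zoe    | Ivan   
Helen  | NULL   
Karen  | Aaron  


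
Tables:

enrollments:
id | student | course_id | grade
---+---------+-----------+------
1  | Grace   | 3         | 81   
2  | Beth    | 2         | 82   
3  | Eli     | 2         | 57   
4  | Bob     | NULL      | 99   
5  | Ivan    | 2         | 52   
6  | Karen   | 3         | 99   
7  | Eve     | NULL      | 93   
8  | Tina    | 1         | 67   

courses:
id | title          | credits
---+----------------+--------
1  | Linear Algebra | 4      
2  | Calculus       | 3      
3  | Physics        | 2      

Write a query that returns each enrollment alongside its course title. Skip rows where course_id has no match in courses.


INNER JOIN keeps only enrollments rows whose course_id matches an id in courses. Walk through each enrollment:
  - enrollment 1 (Grace): course_id=3 -> matches Physics
  - enrollment 2 (Beth): course_id=2 -> matches Calculus
  - enrollment 3 (Eli): course_id=2 -> matches Calculus
  - enrollment 4 (Bob): course_id=NULL, no match -> dropped
  - enrollment 5 (Ivan): course_id=2 -> matches Calculus
  - enrollment 6 (Karen): course_id=3 -> matches Physics
  - enrollment 7 (Eve): course_id=NULL, no match -> dropped
  - enrollment 8 (Tina): course_id=1 -> matches Linear Algebra
So 2 of 8 rows are dropped.

SQL:
SELECT a.student, b.title AS course
FROM enrollments a
INNER JOIN courses b ON a.course_id = b.id

Result:
student | course        
--------+---------------
Grace   | Physics       
Beth    | Calculus      
Eli     | Calculus      
Ivan    | Calculus      
Karen   | Physics       
Tina    | Linear Algebra


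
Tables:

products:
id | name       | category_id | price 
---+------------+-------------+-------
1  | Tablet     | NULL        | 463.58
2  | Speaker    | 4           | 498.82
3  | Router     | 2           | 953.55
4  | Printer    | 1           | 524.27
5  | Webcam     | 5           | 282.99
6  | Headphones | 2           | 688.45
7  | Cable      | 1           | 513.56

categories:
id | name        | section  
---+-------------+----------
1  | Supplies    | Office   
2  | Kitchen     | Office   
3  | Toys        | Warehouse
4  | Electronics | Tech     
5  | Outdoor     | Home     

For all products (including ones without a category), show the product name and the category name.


LEFT JOIN keeps every row from products (the left table); where category_id has no match in categories, the category columns become NULL. Walk through each product:
  - product 1 (Tablet): category_id=NULL, no match -> kept with NULL
  - product 2 (Speaker): category_id=4 -> matches Electronics
  - product 3 (Router): category_id=2 -> matches Kitchen
  - product 4 (Printer): category_id=1 -> matches Supplies
  - product 5 (Webcam): category_id=5 -> matches Outdoor
  - product 6 (Headphones): category_id=2 -> matches Kitchen
  - product 7 (Cable): category_id=1 -> matches Supplies
All 7 rows appear; 1 has NULL category.

SQL:
SELECT a.name, b.name AS category
FROM products a
LEFT JOIN categories b ON a.category_id = b.id

Result:
name       | category   
-----------+------------
Tablet     | NULL       
Speaker    | Electronics
Router     | Kitchen    
Printer    | Supplies   
Webcam     | Outdoor    
Headphones | Kitchen    
Cable      | Supplies   


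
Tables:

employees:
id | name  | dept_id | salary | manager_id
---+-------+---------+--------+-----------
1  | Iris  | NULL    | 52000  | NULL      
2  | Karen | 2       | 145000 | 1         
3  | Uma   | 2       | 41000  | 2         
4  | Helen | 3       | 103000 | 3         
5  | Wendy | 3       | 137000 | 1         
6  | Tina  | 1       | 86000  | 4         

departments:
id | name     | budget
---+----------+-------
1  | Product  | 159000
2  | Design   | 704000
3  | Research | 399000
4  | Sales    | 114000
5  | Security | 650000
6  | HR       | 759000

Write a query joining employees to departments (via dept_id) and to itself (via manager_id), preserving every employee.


Two LEFT JOINs from the same base table employees: one to departments via dept_id, one to employees itself via manager_id. Both are LEFT so every employee is preserved.
Match against departments:
  - employee 1 (Iris): dept_id=NULL, no match -> kept with NULL
  - employee 2 (Karen): dept_id=2 -> matches Design
  - employee 3 (Uma): dept_id=2 -> matches Design
  - employee 4 (Helen): dept_id=3 -> matches Research
  - employee 5 (Wendy): dept_id=3 -> matches Research
  - employee 6 (Tina): dept_id=1 -> matches Product
Match against employees (self):
  - employee 1 (Iris): manager_id=NULL -> NULL
  - employee 2 (Karen): manager_id=1 -> Iris
  - employee 3 (Uma): manager_id=2 -> Karen
  - employee 4 (Helen): manager_id=3 -> Uma
  - employee 5 (Wendy): manager_id=1 -> Iris
  - employee 6 (Tina): manager_id=4 -> Helen

SQL:
SELECT a.name, b.name AS department, c.name AS manager
FROM employees a
LEFT JOIN departments b ON a.dept_id = b.id
LEFT JOIN employees c ON a.manager_id = c.id

Result:
name  | department | manager
------+------------+--------
Iris  | NULL       | NULL   
Karen | Design     | Iris   
Uma   | Design     | Karen  
Helen | Research   | Uma    
Wendy | Research   | Iris   
Tina  | Product    | Helen  


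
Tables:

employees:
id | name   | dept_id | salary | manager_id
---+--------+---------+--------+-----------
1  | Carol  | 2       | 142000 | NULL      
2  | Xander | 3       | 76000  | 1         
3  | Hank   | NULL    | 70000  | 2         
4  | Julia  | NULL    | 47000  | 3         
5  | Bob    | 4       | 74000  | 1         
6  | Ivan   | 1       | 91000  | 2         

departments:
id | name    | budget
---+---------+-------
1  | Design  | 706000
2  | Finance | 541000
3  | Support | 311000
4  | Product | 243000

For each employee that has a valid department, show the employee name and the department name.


INNER JOIN keeps only employees rows whose dept_id matches an id in departments. Walk through each employee:
  - employee 1 (Carol): dept_id=2 -> matches Finance
  - employee 2 (Xander): dept_id=3 -> matches Support
  - employee 3 (Hank): dept_id=NULL, no match -> dropped
  - employee 4 (Julia): dept_id=NULL, no match -> dropped
  - employee 5 (Bob): dept_id=4 -> matches Product
  - employee 6 (Ivan): dept_id=1 -> matches Design
So 2 of 6 rows are dropped.

SQL:
SELECT a.name, b.name AS department
FROM employees a
INNER JOIN departments b ON a.dept_id = b.id

Result:
name   | department
-------+-----------
Carol  | Finance   
Xander | Support   
Bob    | Product   
Ivan   | Design    


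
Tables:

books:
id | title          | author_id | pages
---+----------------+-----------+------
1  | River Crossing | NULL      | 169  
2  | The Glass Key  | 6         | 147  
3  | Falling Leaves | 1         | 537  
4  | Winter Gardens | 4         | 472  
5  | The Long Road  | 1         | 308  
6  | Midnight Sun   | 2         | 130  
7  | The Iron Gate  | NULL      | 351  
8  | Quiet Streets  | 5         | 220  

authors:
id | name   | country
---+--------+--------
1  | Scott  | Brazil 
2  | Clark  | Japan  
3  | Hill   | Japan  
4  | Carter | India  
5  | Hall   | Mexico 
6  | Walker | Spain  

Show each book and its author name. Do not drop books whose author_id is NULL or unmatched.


LEFT JOIN keeps every row from books (the left table); where author_id has no match in authors, the author columns become NULL. Walk through each book:
  - book 1 (River Crossing): author_id=NULL, no match -> kept with NULL
  - book 2 (The Glass Key): author_id=6 -> matches Walker
  - book 3 (Falling Leaves): author_id=1 -> matches Scott
  - book 4 (Winter Gardens): author_id=4 -> matches Carter
  - book 5 (The Long Road): author_id=1 -> matches Scott
  - book 6 (Midnight Sun): author_id=2 -> matches Clark
  - book 7 (The Iron Gate): author_id=NULL, no match -> kept with NULL
  - book 8 (Quiet Streets): author_id=5 -> matches Hall
All 8 rows appear; 2 have NULL author.

SQL:
SELECT a.title, b.name AS author
FROM books a
LEFT JOIN authors b ON a.author_id = b.id

Result:
title          | author
---------------+-------
River Crossing | NULL  
The Glass Key  | Walker
Falling Leaves | Scott 
Winter Gardens | Carter
The Long Road  | Scott 
Midnight Sun   | Clark 
The Iron Gate  | NULL  
Quiet Streets  | Hall  


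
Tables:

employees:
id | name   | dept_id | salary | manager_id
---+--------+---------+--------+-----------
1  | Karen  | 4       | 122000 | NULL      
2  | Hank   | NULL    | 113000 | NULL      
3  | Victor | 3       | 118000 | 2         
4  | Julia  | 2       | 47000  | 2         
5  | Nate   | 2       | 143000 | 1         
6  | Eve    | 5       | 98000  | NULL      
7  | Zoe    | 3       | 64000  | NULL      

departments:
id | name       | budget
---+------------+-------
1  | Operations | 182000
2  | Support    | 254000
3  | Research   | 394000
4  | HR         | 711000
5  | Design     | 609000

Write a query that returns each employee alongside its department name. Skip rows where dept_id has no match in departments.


INNER JOIN keeps only employees rows whose dept_id matches an id in departments. Walk through each employee:
  - employee 1 (Karen): dept_id=4 -> matches HR
  - employee 2 (Hank): dept_id=NULL, no match -> dropped
  - employee 3 (Victor): dept_id=3 -> matches Research
  - employee 4 (Julia): dept_id=2 -> matches Support
  - employee 5 (Nate): dept_id=2 -> matches Support
  - employee 6 (Eve): dept_id=5 -> matches Design
  - employee 7 (Zoe): dept_id=3 -> matches Research
So 1 of 7 rows is dropped.

SQL:
SELECT a.name, b.name AS department
FROM employees a
INNER JOIN departments b ON a.dept_id = b.id

Result:
name   | department
-------+-----------
Karen  | HR        
Victor | Research  
Julia  | Support   
Nate   | Support   
Eve    | Design    
Zoe    | Research  


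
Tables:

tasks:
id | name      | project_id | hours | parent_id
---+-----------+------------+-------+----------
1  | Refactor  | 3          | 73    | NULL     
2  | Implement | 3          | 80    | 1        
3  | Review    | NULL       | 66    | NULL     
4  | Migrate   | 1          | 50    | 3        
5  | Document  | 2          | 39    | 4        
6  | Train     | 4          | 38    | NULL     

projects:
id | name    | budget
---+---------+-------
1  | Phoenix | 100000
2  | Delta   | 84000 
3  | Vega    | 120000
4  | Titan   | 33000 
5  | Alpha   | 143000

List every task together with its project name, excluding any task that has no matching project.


INNER JOIN keeps only tasks rows whose project_id matches an id in projects. Walk through each task:
  - task 1 (Refactor): project_id=3 -> matches Vega
  - task 2 (Implement): project_id=3 -> matches Vega
  - task 3 (Review): project_id=NULL, no match -> dropped
  - task 4 (Migrate): project_id=1 -> matches Phoenix
  - task 5 (Document): project_id=2 -> matches Delta
  - task 6 (Train): project_id=4 -> matches Titan
So 1 of 6 rows is dropped.

SQL:
SELECT a.name, b.name AS project
FROM tasks a
INNER JOIN projects b ON a.project_id = b.id

Result:
name      | project
----------+--------
Refactor  | Vega   
Implement | Vega   
Migrate   | Phoenix
Document  | Delta  
Train     | Titan  


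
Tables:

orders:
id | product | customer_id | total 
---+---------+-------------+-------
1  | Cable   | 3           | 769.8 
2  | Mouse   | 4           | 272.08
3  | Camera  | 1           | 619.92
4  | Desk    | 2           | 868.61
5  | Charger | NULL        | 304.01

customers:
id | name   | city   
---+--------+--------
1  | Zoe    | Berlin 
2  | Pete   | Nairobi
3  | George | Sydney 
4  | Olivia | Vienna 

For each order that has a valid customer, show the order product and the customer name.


INNER JOIN keeps only orders rows whose customer_id matches an id in customers. Walk through each order:
  - order 1 (Cable): customer_id=3 -> matches George
  - order 2 (Mouse): customer_id=4 -> matches Olivia
  - order 3 (Camera): customer_id=1 -> matches Zoe
  - order 4 (Desk): customer_id=2 -> matches Pete
  - order 5 (Charger): customer_id=NULL, no match -> dropped
So 1 of 5 rows is dropped.

SQL:
SELECT a.product, b.name AS customer
FROM orders a
INNER JOIN customers b ON a.customer_id = b.id

Result:
product | customer
--------+---------
Cable   | George  
Mouse   | Olivia  
Camera  | Zoe     
Desk    | Pete    


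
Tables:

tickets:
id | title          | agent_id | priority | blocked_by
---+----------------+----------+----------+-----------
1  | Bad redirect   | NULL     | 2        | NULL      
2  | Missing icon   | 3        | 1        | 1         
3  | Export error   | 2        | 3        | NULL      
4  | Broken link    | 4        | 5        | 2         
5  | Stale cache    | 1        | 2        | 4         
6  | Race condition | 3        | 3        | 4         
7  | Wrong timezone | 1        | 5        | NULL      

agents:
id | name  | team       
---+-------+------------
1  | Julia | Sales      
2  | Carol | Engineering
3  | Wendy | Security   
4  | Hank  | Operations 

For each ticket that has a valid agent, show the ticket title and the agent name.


INNER JOIN keeps only tickets rows whose agent_id matches an id in agents. Walk through each ticket:
  - ticket 1 (Bad redirect): agent_id=NULL, no match -> dropped
  - ticket 2 (Missing icon): agent_id=3 -> matches Wendy
  - ticket 3 (Export error): agent_id=2 -> matches Carol
  - ticket 4 (Broken link): agent_id=4 -> matches Hank
  - ticket 5 (Stale cache): agent_id=1 -> matches Julia
  - ticket 6 (Race condition): agent_id=3 -> matches Wendy
  - ticket 7 (Wrong timezone): agent_id=1 -> matches Julia
So 1 of 7 rows is dropped.

SQL:
SELECT a.title, b.name AS agent
FROM tickets a
INNER JOIN agents b ON a.agent_id = b.id

Result:
title          | agent
---------------+------
Missing icon   | Wendy
Export error   | Carol
Broken link    | Hank 
Stale cache    | Julia
Race condition | Wendy
Wrong timezone | Julia


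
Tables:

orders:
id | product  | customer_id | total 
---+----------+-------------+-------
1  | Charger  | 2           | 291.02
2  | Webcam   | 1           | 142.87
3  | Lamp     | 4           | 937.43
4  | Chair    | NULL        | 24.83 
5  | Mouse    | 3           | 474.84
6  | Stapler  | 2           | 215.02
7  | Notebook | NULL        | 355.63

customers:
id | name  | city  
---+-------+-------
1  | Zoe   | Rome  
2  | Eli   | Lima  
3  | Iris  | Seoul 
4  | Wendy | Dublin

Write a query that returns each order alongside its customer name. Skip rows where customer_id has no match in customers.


INNER JOIN keeps only orders rows whose customer_id matches an id in customers. Walk through each order:
  - order 1 (Charger): customer_id=2 -> matches Eli
  - order 2 (Webcam): customer_id=1 -> matches Zoe
  - order 3 (Lamp): customer_id=4 -> matches Wendy
  - order 4 (Chair): customer_id=NULL, no match -> dropped
  - order 5 (Mouse): customer_id=3 -> matches Iris
  - order 6 (Stapler): customer_id=2 -> matches Eli
  - order 7 (Notebook): customer_id=NULL, no match -> dropped
So 2 of 7 rows are dropped.

SQL:
SELECT a.product, b.name AS customer
FROM orders a
INNER JOIN customers b ON a.customer_id = b.id

Result:
product | customer
--------+---------
Charger | Eli     
Webcam  | Zoe     
Lamp    | Wendy   
Mouse   | Iris    
Stapler | Eli     


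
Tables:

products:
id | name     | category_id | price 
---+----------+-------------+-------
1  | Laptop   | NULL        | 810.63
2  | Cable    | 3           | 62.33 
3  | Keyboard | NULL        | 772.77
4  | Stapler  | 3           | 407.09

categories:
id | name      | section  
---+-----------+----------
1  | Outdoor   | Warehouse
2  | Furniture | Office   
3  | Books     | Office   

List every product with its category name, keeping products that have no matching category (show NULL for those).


LEFT JOIN keeps every row from products (the left table); where category_id has no match in categories, the category columns become NULL. Walk through each product:
  - product 1 (Laptop): category_id=NULL, no match -> kept with NULL
  - product 2 (Cable): category_id=3 -> matches Books
  - product 3 (Keyboard): category_id=NULL, no match -> kept with NULL
  - product 4 (Stapler): category_id=3 -> matches Books
All 4 rows appear; 2 have NULL category.

SQL:
SELECT a.name, b.name AS category
FROM products a
LEFT JOIN categories b ON a.category_id = b.id

Result:
name     | category
---------+---------
Laptop   | NULL    
Cable    | Books   
Keyboard | NULL    
Stapler  | Books   


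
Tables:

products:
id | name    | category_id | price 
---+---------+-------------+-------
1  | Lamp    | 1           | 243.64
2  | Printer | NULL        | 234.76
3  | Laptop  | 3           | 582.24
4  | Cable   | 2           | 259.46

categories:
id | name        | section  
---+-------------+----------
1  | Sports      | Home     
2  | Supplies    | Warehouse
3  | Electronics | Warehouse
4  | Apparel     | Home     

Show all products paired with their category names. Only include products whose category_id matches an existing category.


INNER JOIN keeps only products rows whose category_id matches an id in categories. Walk through each product:
  - product 1 (Lamp): category_id=1 -> matches Sports
  - product 2 (Printer): category_id=NULL, no match -> dropped
  - product 3 (Laptop): category_id=3 -> matches Electronics
  - product 4 (Cable): category_id=2 -> matches Supplies
So 1 of 4 rows is dropped.

SQL:
SELECT a.name, b.name AS category
FROM products a
INNER JOIN categories b ON a.category_id = b.id

Result:
name   | category   
-------+------------
Lamp   | Sports     
Laptop | Electronics
Cable  | Supplies   


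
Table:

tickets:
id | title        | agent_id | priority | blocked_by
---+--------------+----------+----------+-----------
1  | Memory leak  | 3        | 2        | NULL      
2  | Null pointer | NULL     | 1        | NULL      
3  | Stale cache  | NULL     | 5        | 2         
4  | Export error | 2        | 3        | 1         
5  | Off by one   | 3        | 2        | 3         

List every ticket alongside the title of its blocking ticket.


This is a self-join: tickets is joined to a second copy of itself, matching each row's blocked_by to another row's id. Use LEFT JOIN so rows with blocked_by=NULL are kept.
  - ticket 1 (Memory leak): blocked_by=NULL -> NULL
  - ticket 2 (Null pointer): blocked_by=NULL -> NULL
  - ticket 3 (Stale cache): blocked_by=2 -> Null pointer
  - ticket 4 (Export error): blocked_by=1 -> Memory leak
  - ticket 5 (Off by one): blocked_by=3 -> Stale cache

SQL:
SELECT a.title AS item, b.title AS blocked_by
FROM tickets a
LEFT JOIN tickets b ON a.blocked_by = b.id

Result:
item         | blocked_by  
-------------+-------------
Memory leak  | NULL        
Null pointer | NULL        
Stale cache  | Null pointer
Export error | Memory leak 
Off by one   | Stale cache 


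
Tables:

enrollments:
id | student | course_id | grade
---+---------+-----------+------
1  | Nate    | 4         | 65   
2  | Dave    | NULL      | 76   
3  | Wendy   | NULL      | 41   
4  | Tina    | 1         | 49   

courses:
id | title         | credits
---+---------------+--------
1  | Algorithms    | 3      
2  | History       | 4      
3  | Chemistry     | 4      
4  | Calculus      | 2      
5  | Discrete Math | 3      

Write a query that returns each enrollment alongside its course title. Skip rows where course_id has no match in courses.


INNER JOIN keeps only enrollments rows whose course_id matches an id in courses. Walk through each enrollment:
  - enrollment 1 (Nate): course_id=4 -> matches Calculus
  - enrollment 2 (Dave): course_id=NULL, no match -> dropped
  - enrollment 3 (Wendy): course_id=NULL, no match -> dropped
  - enrollment 4 (Tina): course_id=1 -> matches Algorithms
So 2 of 4 rows are dropped.

SQL:
SELECT a.student, b.title AS course
FROM enrollments a
INNER JOIN courses b ON a.course_id = b.id

Result:
student | course    
--------+-----------
Nate    | Calculus  
Tina    | Algorithms


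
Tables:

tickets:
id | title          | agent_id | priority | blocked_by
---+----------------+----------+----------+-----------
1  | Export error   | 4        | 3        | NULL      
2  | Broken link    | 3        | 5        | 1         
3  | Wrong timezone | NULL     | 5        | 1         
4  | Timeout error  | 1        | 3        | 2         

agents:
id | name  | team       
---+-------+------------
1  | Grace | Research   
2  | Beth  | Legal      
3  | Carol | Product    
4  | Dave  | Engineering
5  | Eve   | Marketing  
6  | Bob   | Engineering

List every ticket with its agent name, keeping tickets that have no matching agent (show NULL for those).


LEFT JOIN keeps every row from tickets (the left table); where agent_id has no match in agents, the agent columns become NULL. Walk through each ticket:
  - ticket 1 (Export error): agent_id=4 -> matches Dave
  - ticket 2 (Broken link): agent_id=3 -> matches Carol
  - ticket 3 (Wrong timezone): agent_id=NULL, no match -> kept with NULL
  - ticket 4 (Timeout error): agent_id=1 -> matches Grace
All 4 rows appear; 1 has NULL agent.

SQL:
SELECT a.title, b.name AS agent
FROM tickets a
LEFT JOIN agents b ON a.agent_id = b.id

Result:
title          | agent
---------------+------
Export error   | Dave 
Broken link    | Carol
Wrong timezone | NULL 
Timeout error  | Grace


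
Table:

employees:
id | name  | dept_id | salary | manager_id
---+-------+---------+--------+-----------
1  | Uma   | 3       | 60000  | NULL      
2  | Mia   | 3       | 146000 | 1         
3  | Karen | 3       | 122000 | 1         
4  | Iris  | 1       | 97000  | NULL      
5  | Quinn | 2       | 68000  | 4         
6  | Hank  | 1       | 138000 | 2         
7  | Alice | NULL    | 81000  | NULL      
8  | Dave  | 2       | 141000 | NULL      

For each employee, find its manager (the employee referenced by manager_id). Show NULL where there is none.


This is a self-join: employees is joined to a second copy of itself, matching each row's manager_id to another row's id. Use LEFT JOIN so rows with manager_id=NULL are kept.
  - employee 1 (Uma): manager_id=NULL -> NULL
  - employee 2 (Mia): manager_id=1 -> Uma
  - employee 3 (Karen): manager_id=1 -> Uma
  - employee 4 (Iris): manager_id=NULL -> NULL
  - employee 5 (Quinn): manager_id=4 -> Iris
  - employee 6 (Hank): manager_id=2 -> Mia
  - employee 7 (Alice): manager_id=NULL -> NULL
  - employee 8 (Dave): manager_id=NULL -> NULL

SQL:
SELECT a.name AS item, b.name AS manager
FROM employees a
LEFT JOIN employees b ON a.manager_id = b.id

Result:
item  | manager
------+--------
Uma   | NULL   
Mia   | Uma    
Karen | Uma    
Iris  | NULL   
Quinn | Iris   
Hank  | Mia    
Alice | NULL   
Dave  | NULL   


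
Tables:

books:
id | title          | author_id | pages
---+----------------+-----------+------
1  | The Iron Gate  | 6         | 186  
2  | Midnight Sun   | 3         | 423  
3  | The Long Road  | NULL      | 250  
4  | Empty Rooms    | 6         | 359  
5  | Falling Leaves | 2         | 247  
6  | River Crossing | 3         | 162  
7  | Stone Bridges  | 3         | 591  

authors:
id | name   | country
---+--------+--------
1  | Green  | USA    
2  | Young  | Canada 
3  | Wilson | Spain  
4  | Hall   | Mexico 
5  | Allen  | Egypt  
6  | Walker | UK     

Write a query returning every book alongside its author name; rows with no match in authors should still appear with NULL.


LEFT JOIN keeps every row from books (the left table); where author_id has no match in authors, the author columns become NULL. Walk through each book:
  - book 1 (The Iron Gate): author_id=6 -> matches Walker
  - book 2 (Midnight Sun): author_id=3 -> matches Wilson
  - book 3 (The Long Road): author_id=NULL, no match -> kept with NULL
  - book 4 (Empty Rooms): author_id=6 -> matches Walker
  - book 5 (Falling Leaves): author_id=2 -> matches Young
  - book 6 (River Crossing): author_id=3 -> matches Wilson
  - book 7 (Stone Bridges): author_id=3 -> matches Wilson
All 7 rows appear; 1 has NULL author.

SQL:
SELECT a.title, b.name AS author
FROM books a
LEFT JOIN authors b ON a.author_id = b.id

Result:
title          | author
---------------+-------
The Iron Gate  | Walker
Midnight Sun   | Wilson
The Long Road  | NULL  
Empty Rooms    | Walker
Falling Leaves | Young 
River Crossing | Wilson
Stone Bridges  | Wilson


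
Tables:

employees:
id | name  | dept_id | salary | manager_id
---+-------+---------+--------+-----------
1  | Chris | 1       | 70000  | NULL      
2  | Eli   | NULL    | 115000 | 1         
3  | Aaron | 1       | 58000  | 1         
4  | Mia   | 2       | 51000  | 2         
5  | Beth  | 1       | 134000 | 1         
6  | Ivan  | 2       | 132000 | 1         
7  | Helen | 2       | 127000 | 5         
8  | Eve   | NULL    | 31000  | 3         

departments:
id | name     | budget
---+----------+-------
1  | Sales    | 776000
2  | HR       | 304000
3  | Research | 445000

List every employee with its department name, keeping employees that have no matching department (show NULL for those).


LEFT JOIN keeps every row from employees (the left table); where dept_id has no match in departments, the department columns become NULL. Walk through each employee:
  - employee 1 (Chris): dept_id=1 -> matches Sales
  - employee 2 (Eli): dept_id=NULL, no match -> kept with NULL
  - employee 3 (Aaron): dept_id=1 -> matches Sales
  - employee 4 (Mia): dept_id=2 -> matches HR
  - employee 5 (Beth): dept_id=1 -> matches Sales
  - employee 6 (Ivan): dept_id=2 -> matches HR
  - employee 7 (Helen): dept_id=2 -> matches HR
  - employee 8 (Eve): dept_id=NULL, no match -> kept with NULL
All 8 rows appear; 2 have NULL department.

SQL:
SELECT a.name, b.name AS department
FROM employees a
LEFT JOIN departments b ON a.dept_id = b.id

Result:
name  | department
------+-----------
Chris | Sales     
Eli   | NULL      
Aaron | Sales     
Mia   | HR        
Beth  | Sales     
Ivan  | HR        
Helen | HR        
Eve   | NULL      


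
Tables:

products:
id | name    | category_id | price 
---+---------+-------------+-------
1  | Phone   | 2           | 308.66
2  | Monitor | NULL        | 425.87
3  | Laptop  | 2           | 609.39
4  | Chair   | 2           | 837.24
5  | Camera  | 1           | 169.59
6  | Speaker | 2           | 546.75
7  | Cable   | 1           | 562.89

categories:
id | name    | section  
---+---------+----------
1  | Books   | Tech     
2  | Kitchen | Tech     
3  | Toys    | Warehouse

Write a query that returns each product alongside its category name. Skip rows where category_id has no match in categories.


INNER JOIN keeps only products rows whose category_id matches an id in categories. Walk through each product:
  - product 1 (Phone): category_id=2 -> matches Kitchen
  - product 2 (Monitor): category_id=NULL, no match -> dropped
  - product 3 (Laptop): category_id=2 -> matches Kitchen
  - product 4 (Chair): category_id=2 -> matches Kitchen
  - product 5 (Camera): category_id=1 -> matches Books
  - product 6 (Speaker): category_id=2 -> matches Kitchen
  - product 7 (Cable): category_id=1 -> matches Books
So 1 of 7 rows is dropped.

SQL:
SELECT a.name, b.name AS category
FROM products a
INNER JOIN categories b ON a.category_id = b.id

Result:
name    | category
--------+---------
Phone   | Kitchen 
Laptop  | Kitchen 
Chair   | Kitchen 
Camera  | Books   
Speaker | Kitchen 
Cable   | Books   


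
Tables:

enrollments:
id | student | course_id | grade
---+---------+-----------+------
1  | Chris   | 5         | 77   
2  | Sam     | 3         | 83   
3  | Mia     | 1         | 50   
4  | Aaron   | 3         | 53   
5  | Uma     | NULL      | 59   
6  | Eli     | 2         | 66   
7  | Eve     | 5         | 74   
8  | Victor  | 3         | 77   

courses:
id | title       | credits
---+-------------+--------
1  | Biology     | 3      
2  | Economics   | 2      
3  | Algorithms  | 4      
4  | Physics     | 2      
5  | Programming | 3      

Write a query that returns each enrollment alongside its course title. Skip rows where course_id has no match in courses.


INNER JOIN keeps only enrollments rows whose course_id matches an id in courses. Walk through each enrollment:
  - enrollment 1 (Chris): course_id=5 -> matches Programming
  - enrollment 2 (Sam): course_id=3 -> matches Algorithms
  - enrollment 3 (Mia): course_id=1 -> matches Biology
  - enrollment 4 (Aaron): course_id=3 -> matches Algorithms
  - enrollment 5 (Uma): course_id=NULL, no match -> dropped
  - enrollment 6 (Eli): course_id=2 -> matches Economics
  - enrollment 7 (Eve): course_id=5 -> matches Programming
  - enrollment 8 (Victor): course_id=3 -> matches Algorithms
So 1 of 8 rows is dropped.

SQL:
SELECT a.student, b.title AS course
FROM enrollments a
INNER JOIN courses b ON a.course_id = b.id

Result:
student | course     
--------+------------
Chris   | Programming
Sam     | Algorithms 
Mia     | Biology    
Aaron   | Algorithms 
Eli     | Economics  
Eve     | Programming
Victor  | Algorithms 


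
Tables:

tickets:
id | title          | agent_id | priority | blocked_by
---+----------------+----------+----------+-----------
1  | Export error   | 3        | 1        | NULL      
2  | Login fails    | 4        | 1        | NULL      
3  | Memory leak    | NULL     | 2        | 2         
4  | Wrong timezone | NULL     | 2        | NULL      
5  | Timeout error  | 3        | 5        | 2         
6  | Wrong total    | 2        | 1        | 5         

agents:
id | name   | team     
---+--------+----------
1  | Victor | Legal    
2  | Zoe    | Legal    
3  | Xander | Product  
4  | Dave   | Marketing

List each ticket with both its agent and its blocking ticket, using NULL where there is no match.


Two LEFT JOINs from the same base table tickets: one to agents via agent_id, one to tickets itself via blocked_by. Both are LEFT so every ticket is preserved.
Match against agents:
  - ticket 1 (Export error): agent_id=3 -> matches Xander
  - ticket 2 (Login fails): agent_id=4 -> matches Dave
  - ticket 3 (Memory leak): agent_id=NULL, no match -> kept with NULL
  - ticket 4 (Wrong timezone): agent_id=NULL, no match -> kept with NULL
  - ticket 5 (Timeout error): agent_id=3 -> matches Xander
  - ticket 6 (Wrong total): agent_id=2 -> matches Zoe
Match against tickets (self):
  - ticket 1 (Export error): blocked_by=NULL -> NULL
  - ticket 2 (Login fails): blocked_by=NULL -> NULL
  - ticket 3 (Memory leak): blocked_by=2 -> Login fails
  - ticket 4 (Wrong timezone): blocked_by=NULL -> NULL
  - ticket 5 (Timeout error): blocked_by=2 -> Login fails
  - ticket 6 (Wrong total): blocked_by=5 -> Timeout error

SQL:
SELECT a.title, b.name AS agent, c.title AS blocked_by
FROM tickets a
LEFT JOIN agents b ON a.agent_id = b.id
LEFT JOIN tickets c ON a.blocked_by = c.id

Result:
title          | agent  | blocked_by   
---------------+--------+--------------
Export error   | Xander | NULL         
Login fails    | Dave   | NULL         
Memory leak    | NULL   | Login fails  
Wrong timezone | NULL   | NULL         
Timeout error  | Xander | Login fails  
Wrong total    | Zoe    | Timeout error
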